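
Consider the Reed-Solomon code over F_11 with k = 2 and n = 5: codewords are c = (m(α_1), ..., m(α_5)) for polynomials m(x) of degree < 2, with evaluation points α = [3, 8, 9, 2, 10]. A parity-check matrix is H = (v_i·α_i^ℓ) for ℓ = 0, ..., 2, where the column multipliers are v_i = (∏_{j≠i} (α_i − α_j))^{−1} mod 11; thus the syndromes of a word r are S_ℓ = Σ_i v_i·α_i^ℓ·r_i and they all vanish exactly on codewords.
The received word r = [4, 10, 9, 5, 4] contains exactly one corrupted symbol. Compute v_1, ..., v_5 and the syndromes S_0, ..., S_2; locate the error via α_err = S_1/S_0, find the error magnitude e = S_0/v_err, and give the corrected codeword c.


S = (9, 2, 9), error at position 5, error magnitude e = 7, c = [4, 10, 9, 5, 8].

Step 1: column multipliers v_i = (∏_{j≠i}(α_i − α_j))^{−1} mod 11.
  i = 1 (α = 3): (3−8)(3−9)(3−2)(3−10) = (−5)·(−6)·1·(−7) = −210 ≡ 10, so v_1 = 10^{−1} = 10 (mod 11).
  i = 2 (α = 8): (8−3)(8−9)(8−2)(8−10) = 5·(−1)·6·(−2) = 60 ≡ 5, so v_2 = 5^{−1} = 9 (mod 11).
  i = 3 (α = 9): (9−3)(9−8)(9−2)(9−10) = 6·1·7·(−1) = −42 ≡ 2, so v_3 = 2^{−1} = 6 (mod 11).
  i = 4 (α = 2): (2−3)(2−8)(2−9)(2−10) = (−1)·(−6)·(−7)·(−8) = 336 ≡ 6, so v_4 = 6^{−1} = 2 (mod 11).
  i = 5 (α = 10): (10−3)(10−8)(10−9)(10−2) = 7·2·1·8 = 112 ≡ 2, so v_5 = 2^{−1} = 6 (mod 11).
  v = [10, 9, 6, 2, 6].
Step 2: syndromes of r = [4, 10, 9, 5, 4] (all sums mod 11).
  S_0 = Σ v_i r_i = 10·4 + 9·10 + 6·9 + 2·5 + 6·4 = 218 ≡ 9.
  S_1 = Σ v_i α_i r_i = 10·3·4 + 9·8·10 + 6·9·9 + 2·2·5 + 6·10·4 = 1586 ≡ 2.
  α_i^2 mod 11 = [9, 9, 4, 4, 1].
  S_2 = Σ v_i α_i^2 r_i = 10·9·4 + 9·9·10 + 6·4·9 + 2·4·5 + 6·1·4 = 1450 ≡ 9.
  S = (9, 2, 9) ≠ 0, so r is not a codeword (an error is present).
Step 3: locate the error. For a single error e at position i, S_ℓ = v_i·e·α_i^ℓ, so α_err = S_1/S_0.
  S_0^{−1} = 9^{−1} = 5 (mod 11), so α_err = 2·5 = 10 ≡ 10 = α_5. Error position i = 5.
  Consistency check: S_2/S_1 = 9·6 = 54 ≡ 10 = α_err ✓ (single-error assumption holds).
Step 4: error magnitude e = S_0/v_5 = S_0·∏_{j≠5}(α_5 − α_j) = 9·2 = 18 ≡ 7 (mod 11).
Step 5: correct position 5: c_5 = r_5 − e = 4 − 7 ≡ 8 (mod 11). Hence c = [4, 10, 9, 5, 8].
  Check: interpolating c through the α_i gives m(x) = 7 + 10·x (degree < 2) with m(α_i) = c_i for every i, so c is indeed a codeword.


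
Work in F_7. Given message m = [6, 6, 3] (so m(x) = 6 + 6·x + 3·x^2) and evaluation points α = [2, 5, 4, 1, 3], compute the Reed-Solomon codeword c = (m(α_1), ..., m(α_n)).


c = [2, 6, 1, 1, 2]

Message polynomial: m(x) = 6 + 6·x + 3·x^2 (mod 7).
For each evaluation point α_i, compute m(α_i) mod 7:
  α_1 = 2: Horner steps 3 → 5 → 2, so m(2) = 2.
  α_2 = 5: Horner steps 3 → 0 → 6, so m(5) = 6.
  α_3 = 4: Horner steps 3 → 4 → 1, so m(4) = 1.
  α_4 = 1: Horner steps 3 → 2 → 1, so m(1) = 1.
  α_5 = 3: Horner steps 3 → 1 → 2, so m(3) = 2.
Codeword c = [2, 6, 1, 1, 2] ∈ F_7^5.


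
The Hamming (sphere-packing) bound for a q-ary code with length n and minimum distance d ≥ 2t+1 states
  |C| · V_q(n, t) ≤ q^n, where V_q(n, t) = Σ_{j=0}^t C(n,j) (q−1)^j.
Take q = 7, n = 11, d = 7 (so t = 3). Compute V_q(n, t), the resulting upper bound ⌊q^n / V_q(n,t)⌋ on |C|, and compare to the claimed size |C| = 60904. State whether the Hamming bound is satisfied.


V_q(n, t) = 37687, q^n = 1977326743, Hamming bound = 52467, |C| = 60904 > bound (violated).

Step 1: Compute V_q(n, t) = Σ_{j=0}^3 C(n, j) (q−1)^j.
  j = 0: C(11,0)·(6)^0 = 1·1 = 1.
  j = 1: C(11,1)·(6)^1 = 11·6 = 66.
  j = 2: C(11,2)·(6)^2 = 55·36 = 1980.
  j = 3: C(11,3)·(6)^3 = 165·216 = 35640.
  V_q(n, t) = 1 + 66 + 1980 + 35640 = 37687.
Step 2: q^n = 7^11 = 1977326743.
Step 3: Hamming bound ⌊q^n / V_q(n,t)⌋ = ⌊1977326743/37687⌋ = 52467.
Step 4: Compare |C| = 60904 to 52467: violated.
The claimed |C| lies above the Hamming bound, so no 7-ary code of length 11 with d ≥ 7 can have 60904 codewords.


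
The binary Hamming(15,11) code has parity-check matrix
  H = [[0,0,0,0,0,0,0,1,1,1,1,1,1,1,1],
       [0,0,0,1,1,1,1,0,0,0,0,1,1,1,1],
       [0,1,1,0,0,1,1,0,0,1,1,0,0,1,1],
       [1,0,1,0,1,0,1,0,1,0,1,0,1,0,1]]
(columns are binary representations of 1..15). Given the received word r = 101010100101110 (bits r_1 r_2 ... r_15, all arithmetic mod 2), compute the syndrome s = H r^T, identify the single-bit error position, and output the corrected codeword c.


s = (0, 1, 0, 1)^T, error position = 5, corrected codeword c = 101000100101110

Compute s = H r^T mod 2 one row at a time:
  s_1 = 0 + 0 + 1 + 0 + 1 + 1 + 1 + 0 = 4 ≡ 0 (mod 2).
  s_2 = 0 + 1 + 0 + 1 + 1 + 1 + 1 + 0 = 5 ≡ 1 (mod 2).
  s_3 = 0 + 1 + 0 + 1 + 1 + 0 + 1 + 0 = 4 ≡ 0 (mod 2).
  s_4 = 1 + 1 + 1 + 1 + 0 + 0 + 1 + 0 = 5 ≡ 1 (mod 2).
s = (0, 1, 0, 1)^T — this equals column 5 of H (binary 0101), so error is at position 5.
Correct: flip bit 5 of r = 101010100101110 to get c = 101000100101110.


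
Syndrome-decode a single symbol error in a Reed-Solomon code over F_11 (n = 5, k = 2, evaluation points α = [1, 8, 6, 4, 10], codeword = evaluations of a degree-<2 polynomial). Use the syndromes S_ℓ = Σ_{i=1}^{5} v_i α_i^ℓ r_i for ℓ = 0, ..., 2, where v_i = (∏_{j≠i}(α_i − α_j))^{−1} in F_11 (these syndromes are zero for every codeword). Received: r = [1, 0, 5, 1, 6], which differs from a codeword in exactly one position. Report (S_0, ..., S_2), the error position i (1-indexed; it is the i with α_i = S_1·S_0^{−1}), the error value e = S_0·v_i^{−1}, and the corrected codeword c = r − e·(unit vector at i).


S = (9, 3, 1), error at position 4, error magnitude e = 2, c = [1, 0, 5, 10, 6].

Step 1: column multipliers v_i = (∏_{j≠i}(α_i − α_j))^{−1} mod 11.
  i = 1 (α = 1): (1−8)(1−6)(1−4)(1−10) = (−7)·(−5)·(−3)·(−9) = 945 ≡ 10, so v_1 = 10^{−1} = 10 (mod 11).
  i = 2 (α = 8): (8−1)(8−6)(8−4)(8−10) = 7·2·4·(−2) = −112 ≡ 9, so v_2 = 9^{−1} = 5 (mod 11).
  i = 3 (α = 6): (6−1)(6−8)(6−4)(6−10) = 5·(−2)·2·(−4) = 80 ≡ 3, so v_3 = 3^{−1} = 4 (mod 11).
  i = 4 (α = 4): (4−1)(4−8)(4−6)(4−10) = 3·(−4)·(−2)·(−6) = −144 ≡ 10, so v_4 = 10^{−1} = 10 (mod 11).
  i = 5 (α = 10): (10−1)(10−8)(10−6)(10−4) = 9·2·4·6 = 432 ≡ 3, so v_5 = 3^{−1} = 4 (mod 11).
  v = [10, 5, 4, 10, 4].
Step 2: syndromes of r = [1, 0, 5, 1, 6] (all sums mod 11).
  S_0 = Σ v_i r_i = 10·1 + 5·0 + 4·5 + 10·1 + 4·6 = 64 ≡ 9.
  S_1 = Σ v_i α_i r_i = 10·1·1 + 5·8·0 + 4·6·5 + 10·4·1 + 4·10·6 = 410 ≡ 3.
  α_i^2 mod 11 = [1, 9, 3, 5, 1].
  S_2 = Σ v_i α_i^2 r_i = 10·1·1 + 5·9·0 + 4·3·5 + 10·5·1 + 4·1·6 = 144 ≡ 1.
  S = (9, 3, 1) ≠ 0, so r is not a codeword (an error is present).
Step 3: locate the error. For a single error e at position i, S_ℓ = v_i·e·α_i^ℓ, so α_err = S_1/S_0.
  S_0^{−1} = 9^{−1} = 5 (mod 11), so α_err = 3·5 = 15 ≡ 4 = α_4. Error position i = 4.
  Consistency check: S_2/S_1 = 1·4 = 4 ≡ 4 = α_err ✓ (single-error assumption holds).
Step 4: error magnitude e = S_0/v_4 = S_0·∏_{j≠4}(α_4 − α_j) = 9·10 = 90 ≡ 2 (mod 11).
Step 5: correct position 4: c_4 = r_4 − e = 1 − 2 ≡ 10 (mod 11). Hence c = [1, 0, 5, 10, 6].
  Check: interpolating c through the α_i gives m(x) = 9 + 3·x (degree < 2) with m(α_i) = c_i for every i, so c is indeed a codeword.


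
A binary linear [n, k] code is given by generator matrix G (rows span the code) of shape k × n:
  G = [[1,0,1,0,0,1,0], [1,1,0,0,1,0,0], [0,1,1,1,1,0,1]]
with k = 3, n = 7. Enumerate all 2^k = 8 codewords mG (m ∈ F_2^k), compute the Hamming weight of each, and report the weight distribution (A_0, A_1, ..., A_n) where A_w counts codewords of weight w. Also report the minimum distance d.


Weight distribution: A_0 = 1, A_3 = 3, A_4 = 2, A_5 = 1, A_6 = 1. Minimum distance d = 3.

Enumerate all 2^3 = 8 messages m ∈ F_2^3.
For each, compute codeword c = mG in F_2^7, then tally its weight.
  m = 000 → c = 0000000, weight = 0.
  m = 100 → c = 1010010, weight = 3.
  m = 010 → c = 1100100, weight = 3.
  m = 110 → c = 0110110, weight = 4.
  m = 001 → c = 0111101, weight = 5.
  m = 101 → c = 1101111, weight = 6.
  m = 011 → c = 1011001, weight = 4.
  m = 111 → c = 0001011, weight = 3.
Tally weights:
  weight 0: 1 codewords.
  weight 3: 3 codewords.
  weight 4: 2 codewords.
  weight 5: 1 codewords.
  weight 6: 1 codewords.
Minimum distance d = smallest w > 0 with A_w > 0 = 3.
Sanity: Σ A_w = 8 = 2^3 = 8 ✓.


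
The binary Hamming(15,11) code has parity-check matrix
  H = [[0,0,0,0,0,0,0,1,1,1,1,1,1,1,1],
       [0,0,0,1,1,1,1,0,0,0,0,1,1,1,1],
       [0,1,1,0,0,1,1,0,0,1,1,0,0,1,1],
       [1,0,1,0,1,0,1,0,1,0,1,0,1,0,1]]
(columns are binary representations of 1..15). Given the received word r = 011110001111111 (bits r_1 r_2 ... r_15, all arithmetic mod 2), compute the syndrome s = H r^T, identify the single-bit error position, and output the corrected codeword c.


s = (1, 0, 0, 0)^T, error position = 8, corrected codeword c = 011110011111111

Compute s = H r^T mod 2 one row at a time:
  s_1 = 0 + 1 + 1 + 1 + 1 + 1 + 1 + 1 = 7 ≡ 1 (mod 2).
  s_2 = 1 + 1 + 0 + 0 + 1 + 1 + 1 + 1 = 6 ≡ 0 (mod 2).
  s_3 = 1 + 1 + 0 + 0 + 1 + 1 + 1 + 1 = 6 ≡ 0 (mod 2).
  s_4 = 0 + 1 + 1 + 0 + 1 + 1 + 1 + 1 = 6 ≡ 0 (mod 2).
s = (1, 0, 0, 0)^T — this equals column 8 of H (binary 1000), so error is at position 8.
Correct: flip bit 8 of r = 011110001111111 to get c = 011110011111111.


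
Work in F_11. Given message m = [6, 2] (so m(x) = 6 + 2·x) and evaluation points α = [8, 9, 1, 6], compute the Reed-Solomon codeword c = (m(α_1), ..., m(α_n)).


c = [0, 2, 8, 7]

Message polynomial: m(x) = 6 + 2·x (mod 11).
For each evaluation point α_i, compute m(α_i) mod 11:
  α_1 = 8: Horner steps 2 → 0, so m(8) = 0.
  α_2 = 9: Horner steps 2 → 2, so m(9) = 2.
  α_3 = 1: Horner steps 2 → 8, so m(1) = 8.
  α_4 = 6: Horner steps 2 → 7, so m(6) = 7.
Codeword c = [0, 2, 8, 7] ∈ F_11^4.


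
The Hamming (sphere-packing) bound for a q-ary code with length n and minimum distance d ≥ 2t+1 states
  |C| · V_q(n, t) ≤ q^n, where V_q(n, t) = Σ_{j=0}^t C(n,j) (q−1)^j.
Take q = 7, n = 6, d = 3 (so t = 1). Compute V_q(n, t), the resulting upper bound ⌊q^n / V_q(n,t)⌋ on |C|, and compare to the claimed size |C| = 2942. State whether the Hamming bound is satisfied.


V_q(n, t) = 37, q^n = 117649, Hamming bound = 3179, |C| = 2942 ≤ bound (satisfied).

Step 1: Compute V_q(n, t) = Σ_{j=0}^1 C(n, j) (q−1)^j.
  j = 0: C(6,0)·(6)^0 = 1·1 = 1.
  j = 1: C(6,1)·(6)^1 = 6·6 = 36.
  V_q(n, t) = 1 + 36 = 37.
Step 2: q^n = 7^6 = 117649.
Step 3: Hamming bound ⌊q^n / V_q(n,t)⌋ = ⌊117649/37⌋ = 3179.
Step 4: Compare |C| = 2942 to 3179: satisfied.
The claimed |C| lies below the Hamming bound.


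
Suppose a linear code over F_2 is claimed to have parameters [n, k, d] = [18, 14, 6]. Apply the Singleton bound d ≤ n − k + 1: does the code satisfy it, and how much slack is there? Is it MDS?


Singleton RHS = n − k + 1 = 5, slack = -1, bound violated (no such code; not MDS).

Singleton bound: d ≤ n − k + 1.
Here n = 18, k = 14, so n − k + 1 = 5.
Given d = 6, check d ≤ 5: NO.
Slack = (n − k + 1) − d = -1.
The slack is negative: d = 6 exceeds n − k + 1 = 5 by 1, so the Singleton bound is violated and no linear [18, 14, 6]_2 code can exist. In particular it is not MDS (MDS requires d = n − k + 1 exactly).
Description: the claimed parameters are [18, 14, 6]_2; such a code would be impossible (violates the Singleton bound).


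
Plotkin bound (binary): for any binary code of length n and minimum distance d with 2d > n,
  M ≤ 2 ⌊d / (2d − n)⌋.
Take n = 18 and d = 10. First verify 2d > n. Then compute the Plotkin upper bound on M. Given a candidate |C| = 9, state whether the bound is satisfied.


Plotkin bound M ≤ 10; given |C| = 9 ≤ bound (satisfied).

Check applicability: 2d = 20, n = 18.
2d − n = 2 > 0, so Plotkin applies.
Compute d/(2d−n) = 10/2 ≈ 5.0000.
⌊d/(2d−n)⌋ = 5.
Plotkin bound: M ≤ 2·5 = 10.
Given |C| = 9, check: satisfied.
This |C| is below the Plotkin bound.


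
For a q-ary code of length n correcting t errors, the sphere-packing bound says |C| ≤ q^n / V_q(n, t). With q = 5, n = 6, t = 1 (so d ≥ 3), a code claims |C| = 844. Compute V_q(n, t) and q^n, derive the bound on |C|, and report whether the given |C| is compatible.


V_q(n, t) = 25, q^n = 15625, Hamming bound = 625, |C| = 844 > bound (violated).

Step 1: Compute V_q(n, t) = Σ_{j=0}^1 C(n, j) (q−1)^j.
  j = 0: C(6,0)·(4)^0 = 1·1 = 1.
  j = 1: C(6,1)·(4)^1 = 6·4 = 24.
  V_q(n, t) = 1 + 24 = 25.
Step 2: q^n = 5^6 = 15625.
Step 3: Hamming bound ⌊q^n / V_q(n,t)⌋ = ⌊15625/25⌋ = 625.
Step 4: Compare |C| = 844 to 625: violated.
The claimed |C| lies above the Hamming bound, so no 5-ary code of length 6 with d ≥ 3 can have 844 codewords.


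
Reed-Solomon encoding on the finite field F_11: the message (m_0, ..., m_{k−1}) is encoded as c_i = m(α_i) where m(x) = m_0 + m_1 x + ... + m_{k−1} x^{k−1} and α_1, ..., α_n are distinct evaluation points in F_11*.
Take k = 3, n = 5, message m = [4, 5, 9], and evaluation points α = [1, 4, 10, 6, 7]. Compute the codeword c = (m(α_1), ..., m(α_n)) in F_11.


c = [7, 3, 8, 6, 7]

Message polynomial: m(x) = 4 + 5·x + 9·x^2 (mod 11).
For each evaluation point α_i, compute m(α_i) mod 11:
  α_1 = 1: Horner steps 9 → 3 → 7, so m(1) = 7.
  α_2 = 4: Horner steps 9 → 8 → 3, so m(4) = 3.
  α_3 = 10: Horner steps 9 → 7 → 8, so m(10) = 8.
  α_4 = 6: Horner steps 9 → 4 → 6, so m(6) = 6.
  α_5 = 7: Horner steps 9 → 2 → 7, so m(7) = 7.
Codeword c = [7, 3, 8, 6, 7] ∈ F_11^5.


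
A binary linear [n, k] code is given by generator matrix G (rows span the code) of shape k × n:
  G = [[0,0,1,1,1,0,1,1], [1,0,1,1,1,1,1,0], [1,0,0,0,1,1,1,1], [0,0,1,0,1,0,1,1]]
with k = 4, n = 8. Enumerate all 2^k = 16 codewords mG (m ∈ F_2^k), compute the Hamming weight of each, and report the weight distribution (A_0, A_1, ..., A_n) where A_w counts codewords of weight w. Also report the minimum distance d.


Weight distribution: A_0 = 1, A_1 = 1, A_2 = 2, A_3 = 4, A_4 = 3, A_5 = 3, A_6 = 2. Minimum distance d = 1.

Enumerate all 2^4 = 16 messages m ∈ F_2^4.
For each, compute codeword c = mG in F_2^8, then tally its weight.
  m = 0000 → c = 00000000, weight = 0.
  m = 1000 → c = 00111011, weight = 5.
  m = 0100 → c = 10111110, weight = 6.
  m = 1100 → c = 10000101, weight = 3.
  m = 0010 → c = 10001111, weight = 5.
  m = 1010 → c = 10110100, weight = 4.
  m = 0110 → c = 00110001, weight = 3.
  m = 1110 → c = 00001010, weight = 2.
  m = 0001 → c = 00101011, weight = 4.
  m = 1001 → c = 00010000, weight = 1.
  m = 0101 → c = 10010101, weight = 4.
  m = 1101 → c = 10101110, weight = 5.
  m = 0011 → c = 10100100, weight = 3.
  m = 1011 → c = 10011111, weight = 6.
  m = 0111 → c = 00011010, weight = 3.
  m = 1111 → c = 00100001, weight = 2.
Tally weights:
  weight 0: 1 codewords.
  weight 1: 1 codewords.
  weight 2: 2 codewords.
  weight 3: 4 codewords.
  weight 4: 3 codewords.
  weight 5: 3 codewords.
  weight 6: 2 codewords.
Minimum distance d = smallest w > 0 with A_w > 0 = 1.
Sanity: Σ A_w = 16 = 2^4 = 16 ✓.


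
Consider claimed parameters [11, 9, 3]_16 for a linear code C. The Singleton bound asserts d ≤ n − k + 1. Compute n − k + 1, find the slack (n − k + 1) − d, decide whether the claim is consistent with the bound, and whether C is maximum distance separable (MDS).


Singleton RHS = n − k + 1 = 3, slack = 0, bound satisfied, MDS.

Singleton bound: d ≤ n − k + 1.
Here n = 11, k = 9, so n − k + 1 = 3.
Given d = 3, check d ≤ 3: YES.
Slack = (n − k + 1) − d = 0.
The code is MDS (slack = 0).
Description: the claimed parameters are [11, 9, 3]_16; such a code would be MDS (meets Singleton bound).


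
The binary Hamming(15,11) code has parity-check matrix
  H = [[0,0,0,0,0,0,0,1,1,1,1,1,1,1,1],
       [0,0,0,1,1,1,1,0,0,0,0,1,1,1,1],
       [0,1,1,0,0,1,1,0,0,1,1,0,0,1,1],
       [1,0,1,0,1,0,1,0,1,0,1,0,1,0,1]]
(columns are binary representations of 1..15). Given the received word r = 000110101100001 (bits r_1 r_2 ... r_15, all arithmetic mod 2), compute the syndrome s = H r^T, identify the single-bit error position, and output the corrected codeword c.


s = (1, 0, 1, 0)^T, error position = 10, corrected codeword c = 000110101000001

Compute s = H r^T mod 2 one row at a time:
  s_1 = 0 + 1 + 1 + 0 + 0 + 0 + 0 + 1 = 3 ≡ 1 (mod 2).
  s_2 = 1 + 1 + 0 + 1 + 0 + 0 + 0 + 1 = 4 ≡ 0 (mod 2).
  s_3 = 0 + 0 + 0 + 1 + 1 + 0 + 0 + 1 = 3 ≡ 1 (mod 2).
  s_4 = 0 + 0 + 1 + 1 + 1 + 0 + 0 + 1 = 4 ≡ 0 (mod 2).
s = (1, 0, 1, 0)^T — this equals column 10 of H (binary 1010), so error is at position 10.
Correct: flip bit 10 of r = 000110101100001 to get c = 000110101000001.


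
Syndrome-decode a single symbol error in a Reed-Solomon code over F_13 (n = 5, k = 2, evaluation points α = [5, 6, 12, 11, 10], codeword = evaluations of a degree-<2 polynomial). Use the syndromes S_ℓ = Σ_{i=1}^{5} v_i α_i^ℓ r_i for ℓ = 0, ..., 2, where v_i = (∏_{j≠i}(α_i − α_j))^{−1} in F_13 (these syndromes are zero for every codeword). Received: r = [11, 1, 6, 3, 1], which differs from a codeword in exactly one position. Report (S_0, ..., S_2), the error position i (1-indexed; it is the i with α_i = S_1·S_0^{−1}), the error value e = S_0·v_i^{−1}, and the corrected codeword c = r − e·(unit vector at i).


S = (1, 10, 9), error at position 5, error magnitude e = 1, c = [11, 1, 6, 3, 0].

Step 1: column multipliers v_i = (∏_{j≠i}(α_i − α_j))^{−1} mod 13.
  i = 1 (α = 5): (5−6)(5−12)(5−11)(5−10) = (−1)·(−7)·(−6)·(−5) = 210 ≡ 2, so v_1 = 2^{−1} = 7 (mod 13).
  i = 2 (α = 6): (6−5)(6−12)(6−11)(6−10) = 1·(−6)·(−5)·(−4) = −120 ≡ 10, so v_2 = 10^{−1} = 4 (mod 13).
  i = 3 (α = 12): (12−5)(12−6)(12−11)(12−10) = 7·6·1·2 = 84 ≡ 6, so v_3 = 6^{−1} = 11 (mod 13).
  i = 4 (α = 11): (11−5)(11−6)(11−12)(11−10) = 6·5·(−1)·1 = −30 ≡ 9, so v_4 = 9^{−1} = 3 (mod 13).
  i = 5 (α = 10): (10−5)(10−6)(10−12)(10−11) = 5·4·(−2)·(−1) = 40 ≡ 1, so v_5 = 1^{−1} = 1 (mod 13).
  v = [7, 4, 11, 3, 1].
Step 2: syndromes of r = [11, 1, 6, 3, 1] (all sums mod 13).
  S_0 = Σ v_i r_i = 7·11 + 4·1 + 11·6 + 3·3 + 1·1 = 157 ≡ 1.
  S_1 = Σ v_i α_i r_i = 7·5·11 + 4·6·1 + 11·12·6 + 3·11·3 + 1·10·1 = 1310 ≡ 10.
  α_i^2 mod 13 = [12, 10, 1, 4, 9].
  S_2 = Σ v_i α_i^2 r_i = 7·12·11 + 4·10·1 + 11·1·6 + 3·4·3 + 1·9·1 = 1075 ≡ 9.
  S = (1, 10, 9) ≠ 0, so r is not a codeword (an error is present).
Step 3: locate the error. For a single error e at position i, S_ℓ = v_i·e·α_i^ℓ, so α_err = S_1/S_0.
  S_0^{−1} = 1^{−1} = 1 (mod 13), so α_err = 10·1 = 10 ≡ 10 = α_5. Error position i = 5.
  Consistency check: S_2/S_1 = 9·4 = 36 ≡ 10 = α_err ✓ (single-error assumption holds).
Step 4: error magnitude e = S_0/v_5 = S_0·∏_{j≠5}(α_5 − α_j) = 1·1 = 1 ≡ 1 (mod 13).
Step 5: correct position 5: c_5 = r_5 − e = 1 − 1 ≡ 0 (mod 13). Hence c = [11, 1, 6, 3, 0].
  Check: interpolating c through the α_i gives m(x) = 9 + 3·x (degree < 2) with m(α_i) = c_i for every i, so c is indeed a codeword.


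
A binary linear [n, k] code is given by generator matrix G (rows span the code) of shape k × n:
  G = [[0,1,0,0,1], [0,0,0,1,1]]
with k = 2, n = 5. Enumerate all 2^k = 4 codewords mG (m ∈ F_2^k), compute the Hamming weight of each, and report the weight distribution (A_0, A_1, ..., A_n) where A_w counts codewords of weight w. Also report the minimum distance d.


Weight distribution: A_0 = 1, A_2 = 3. Minimum distance d = 2.

Enumerate all 2^2 = 4 messages m ∈ F_2^2.
For each, compute codeword c = mG in F_2^5, then tally its weight.
  m = 00 → c = 00000, weight = 0.
  m = 10 → c = 01001, weight = 2.
  m = 01 → c = 00011, weight = 2.
  m = 11 → c = 01010, weight = 2.
Tally weights:
  weight 0: 1 codewords.
  weight 2: 3 codewords.
Minimum distance d = smallest w > 0 with A_w > 0 = 2.
Sanity: Σ A_w = 4 = 2^2 = 4 ✓.


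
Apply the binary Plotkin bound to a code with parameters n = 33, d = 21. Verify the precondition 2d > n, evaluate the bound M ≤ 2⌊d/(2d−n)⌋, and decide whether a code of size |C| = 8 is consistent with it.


Plotkin bound M ≤ 4; given |C| = 8 > bound (violated).

Check applicability: 2d = 42, n = 33.
2d − n = 9 > 0, so Plotkin applies.
Compute d/(2d−n) = 21/9 ≈ 2.3333.
⌊d/(2d−n)⌋ = 2.
Plotkin bound: M ≤ 2·2 = 4.
Given |C| = 8, check: VIOLATED.
This |C| is above the Plotkin bound, so no binary code with n = 33, d = 21 and 8 codewords exists.


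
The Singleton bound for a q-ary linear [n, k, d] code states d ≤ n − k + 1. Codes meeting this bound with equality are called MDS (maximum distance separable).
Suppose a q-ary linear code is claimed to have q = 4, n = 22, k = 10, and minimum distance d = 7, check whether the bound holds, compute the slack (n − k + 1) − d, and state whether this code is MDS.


Singleton RHS = n − k + 1 = 13, slack = 6, bound satisfied, not MDS.

Singleton bound: d ≤ n − k + 1.
Here n = 22, k = 10, so n − k + 1 = 13.
Given d = 7, check d ≤ 13: YES.
Slack = (n − k + 1) − d = 6.
The code is NOT MDS (slack = 6 > 0).
Description: the claimed parameters are [22, 10, 7]_4; such a code would be non-MDS.


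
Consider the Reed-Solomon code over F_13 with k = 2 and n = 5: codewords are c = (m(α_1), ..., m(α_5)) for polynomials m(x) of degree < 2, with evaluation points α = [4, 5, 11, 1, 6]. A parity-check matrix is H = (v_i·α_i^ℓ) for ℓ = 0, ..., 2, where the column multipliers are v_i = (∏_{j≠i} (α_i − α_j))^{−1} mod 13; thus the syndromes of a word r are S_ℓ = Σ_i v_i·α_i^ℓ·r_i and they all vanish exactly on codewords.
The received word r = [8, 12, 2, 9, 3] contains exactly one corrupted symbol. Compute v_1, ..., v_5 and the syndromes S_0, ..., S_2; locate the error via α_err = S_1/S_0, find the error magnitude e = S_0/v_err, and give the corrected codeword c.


S = (10, 6, 1), error at position 3, error magnitude e = 5, c = [8, 12, 10, 9, 3].

Step 1: column multipliers v_i = (∏_{j≠i}(α_i − α_j))^{−1} mod 13.
  i = 1 (α = 4): (4−5)(4−11)(4−1)(4−6) = (−1)·(−7)·3·(−2) = −42 ≡ 10, so v_1 = 10^{−1} = 4 (mod 13).
  i = 2 (α = 5): (5−4)(5−11)(5−1)(5−6) = 1·(−6)·4·(−1) = 24 ≡ 11, so v_2 = 11^{−1} = 6 (mod 13).
  i = 3 (α = 11): (11−4)(11−5)(11−1)(11−6) = 7·6·10·5 = 2100 ≡ 7, so v_3 = 7^{−1} = 2 (mod 13).
  i = 4 (α = 1): (1−4)(1−5)(1−11)(1−6) = (−3)·(−4)·(−10)·(−5) = 600 ≡ 2, so v_4 = 2^{−1} = 7 (mod 13).
  i = 5 (α = 6): (6−4)(6−5)(6−11)(6−1) = 2·1·(−5)·5 = −50 ≡ 2, so v_5 = 2^{−1} = 7 (mod 13).
  v = [4, 6, 2, 7, 7].
Step 2: syndromes of r = [8, 12, 2, 9, 3] (all sums mod 13).
  S_0 = Σ v_i r_i = 4·8 + 6·12 + 2·2 + 7·9 + 7·3 = 192 ≡ 10.
  S_1 = Σ v_i α_i r_i = 4·4·8 + 6·5·12 + 2·11·2 + 7·1·9 + 7·6·3 = 721 ≡ 6.
  α_i^2 mod 13 = [3, 12, 4, 1, 10].
  S_2 = Σ v_i α_i^2 r_i = 4·3·8 + 6·12·12 + 2·4·2 + 7·1·9 + 7·10·3 = 1249 ≡ 1.
  S = (10, 6, 1) ≠ 0, so r is not a codeword (an error is present).
Step 3: locate the error. For a single error e at position i, S_ℓ = v_i·e·α_i^ℓ, so α_err = S_1/S_0.
  S_0^{−1} = 10^{−1} = 4 (mod 13), so α_err = 6·4 = 24 ≡ 11 = α_3. Error position i = 3.
  Consistency check: S_2/S_1 = 1·11 = 11 ≡ 11 = α_err ✓ (single-error assumption holds).
Step 4: error magnitude e = S_0/v_3 = S_0·∏_{j≠3}(α_3 − α_j) = 10·7 = 70 ≡ 5 (mod 13).
Step 5: correct position 3: c_3 = r_3 − e = 2 − 5 ≡ 10 (mod 13). Hence c = [8, 12, 10, 9, 3].
  Check: interpolating c through the α_i gives m(x) = 5 + 4·x (degree < 2) with m(α_i) = c_i for every i, so c is indeed a codeword.


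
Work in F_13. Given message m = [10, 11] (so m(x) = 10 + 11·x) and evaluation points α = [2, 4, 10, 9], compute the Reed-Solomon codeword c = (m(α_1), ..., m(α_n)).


c = [6, 2, 3, 5]

Message polynomial: m(x) = 10 + 11·x (mod 13).
For each evaluation point α_i, compute m(α_i) mod 13:
  α_1 = 2: Horner steps 11 → 6, so m(2) = 6.
  α_2 = 4: Horner steps 11 → 2, so m(4) = 2.
  α_3 = 10: Horner steps 11 → 3, so m(10) = 3.
  α_4 = 9: Horner steps 11 → 5, so m(9) = 5.
Codeword c = [6, 2, 3, 5] ∈ F_13^4.


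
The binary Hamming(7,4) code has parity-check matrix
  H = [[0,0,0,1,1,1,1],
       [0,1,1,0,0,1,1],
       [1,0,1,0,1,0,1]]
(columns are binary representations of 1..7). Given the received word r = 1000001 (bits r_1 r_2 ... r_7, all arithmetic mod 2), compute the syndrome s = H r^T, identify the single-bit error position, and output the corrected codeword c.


s = (1, 1, 0)^T, error position = 6, corrected codeword c = 1000011

Compute s = H r^T mod 2 one row at a time:
  s_1 = 0 + 0 + 0 + 1 = 1 ≡ 1 (mod 2).
  s_2 = 0 + 0 + 0 + 1 = 1 ≡ 1 (mod 2).
  s_3 = 1 + 0 + 0 + 1 = 2 ≡ 0 (mod 2).
s = (1, 1, 0)^T — this equals column 6 of H (binary 110), so error is at position 6.
Correct: flip bit 6 of r = 1000001 to get c = 1000011.


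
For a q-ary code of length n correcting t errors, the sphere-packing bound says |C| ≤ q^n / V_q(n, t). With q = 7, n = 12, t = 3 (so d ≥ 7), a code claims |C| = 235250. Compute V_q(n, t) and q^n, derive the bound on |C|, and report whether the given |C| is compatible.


V_q(n, t) = 49969, q^n = 13841287201, Hamming bound = 276997, |C| = 235250 ≤ bound (satisfied).

Step 1: Compute V_q(n, t) = Σ_{j=0}^3 C(n, j) (q−1)^j.
  j = 0: C(12,0)·(6)^0 = 1·1 = 1.
  j = 1: C(12,1)·(6)^1 = 12·6 = 72.
  j = 2: C(12,2)·(6)^2 = 66·36 = 2376.
  j = 3: C(12,3)·(6)^3 = 220·216 = 47520.
  V_q(n, t) = 1 + 72 + 2376 + 47520 = 49969.
Step 2: q^n = 7^12 = 13841287201.
Step 3: Hamming bound ⌊q^n / V_q(n,t)⌋ = ⌊13841287201/49969⌋ = 276997.
Step 4: Compare |C| = 235250 to 276997: satisfied.
The claimed |C| lies below the Hamming bound.


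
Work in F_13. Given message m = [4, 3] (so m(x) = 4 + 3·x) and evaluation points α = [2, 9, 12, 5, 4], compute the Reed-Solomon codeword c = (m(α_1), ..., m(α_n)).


c = [10, 5, 1, 6, 3]

Message polynomial: m(x) = 4 + 3·x (mod 13).
For each evaluation point α_i, compute m(α_i) mod 13:
  α_1 = 2: Horner steps 3 → 10, so m(2) = 10.
  α_2 = 9: Horner steps 3 → 5, so m(9) = 5.
  α_3 = 12: Horner steps 3 → 1, so m(12) = 1.
  α_4 = 5: Horner steps 3 → 6, so m(5) = 6.
  α_5 = 4: Horner steps 3 → 3, so m(4) = 3.
Codeword c = [10, 5, 1, 6, 3] ∈ F_13^5.


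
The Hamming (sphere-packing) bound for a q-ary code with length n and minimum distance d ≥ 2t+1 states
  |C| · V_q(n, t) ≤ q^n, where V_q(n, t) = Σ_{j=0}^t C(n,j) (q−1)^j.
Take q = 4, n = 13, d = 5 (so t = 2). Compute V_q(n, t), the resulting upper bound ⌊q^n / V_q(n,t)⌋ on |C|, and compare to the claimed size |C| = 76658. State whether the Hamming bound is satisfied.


V_q(n, t) = 742, q^n = 67108864, Hamming bound = 90443, |C| = 76658 ≤ bound (satisfied).

Step 1: Compute V_q(n, t) = Σ_{j=0}^2 C(n, j) (q−1)^j.
  j = 0: C(13,0)·(3)^0 = 1·1 = 1.
  j = 1: C(13,1)·(3)^1 = 13·3 = 39.
  j = 2: C(13,2)·(3)^2 = 78·9 = 702.
  V_q(n, t) = 1 + 39 + 702 = 742.
Step 2: q^n = 4^13 = 67108864.
Step 3: Hamming bound ⌊q^n / V_q(n,t)⌋ = ⌊67108864/742⌋ = 90443.
Step 4: Compare |C| = 76658 to 90443: satisfied.
The claimed |C| lies below the Hamming bound.


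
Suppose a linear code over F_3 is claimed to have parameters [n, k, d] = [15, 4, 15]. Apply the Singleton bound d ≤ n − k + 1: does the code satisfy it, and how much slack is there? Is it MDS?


Singleton RHS = n − k + 1 = 12, slack = -3, bound violated (no such code; not MDS).

Singleton bound: d ≤ n − k + 1.
Here n = 15, k = 4, so n − k + 1 = 12.
Given d = 15, check d ≤ 12: NO.
Slack = (n − k + 1) − d = -3.
The slack is negative: d = 15 exceeds n − k + 1 = 12 by 3, so the Singleton bound is violated and no linear [15, 4, 15]_3 code can exist. In particular it is not MDS (MDS requires d = n − k + 1 exactly).
Description: the claimed parameters are [15, 4, 15]_3; such a code would be impossible (violates the Singleton bound).


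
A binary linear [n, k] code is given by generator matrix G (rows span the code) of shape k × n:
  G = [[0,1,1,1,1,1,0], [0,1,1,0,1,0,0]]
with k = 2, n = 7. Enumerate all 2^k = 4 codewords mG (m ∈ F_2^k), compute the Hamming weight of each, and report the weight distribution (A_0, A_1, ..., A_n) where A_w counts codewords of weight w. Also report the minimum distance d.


Weight distribution: A_0 = 1, A_2 = 1, A_3 = 1, A_5 = 1. Minimum distance d = 2.

Enumerate all 2^2 = 4 messages m ∈ F_2^2.
For each, compute codeword c = mG in F_2^7, then tally its weight.
  m = 00 → c = 0000000, weight = 0.
  m = 10 → c = 0111110, weight = 5.
  m = 01 → c = 0110100, weight = 3.
  m = 11 → c = 0001010, weight = 2.
Tally weights:
  weight 0: 1 codewords.
  weight 2: 1 codewords.
  weight 3: 1 codewords.
  weight 5: 1 codewords.
Minimum distance d = smallest w > 0 with A_w > 0 = 2.
Sanity: Σ A_w = 4 = 2^2 = 4 ✓.


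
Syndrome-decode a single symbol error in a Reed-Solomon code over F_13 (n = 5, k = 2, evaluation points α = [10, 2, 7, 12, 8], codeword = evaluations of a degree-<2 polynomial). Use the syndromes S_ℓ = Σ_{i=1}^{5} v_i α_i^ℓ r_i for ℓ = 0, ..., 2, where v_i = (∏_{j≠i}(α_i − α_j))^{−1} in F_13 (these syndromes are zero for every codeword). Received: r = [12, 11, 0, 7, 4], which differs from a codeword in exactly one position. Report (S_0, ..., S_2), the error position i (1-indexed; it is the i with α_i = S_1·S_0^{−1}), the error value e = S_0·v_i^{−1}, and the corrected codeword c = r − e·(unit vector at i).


S = (12, 11, 9), error at position 2, error magnitude e = 5, c = [12, 6, 0, 7, 4].

Step 1: column multipliers v_i = (∏_{j≠i}(α_i − α_j))^{−1} mod 13.
  i = 1 (α = 10): (10−2)(10−7)(10−12)(10−8) = 8·3·(−2)·2 = −96 ≡ 8, so v_1 = 8^{−1} = 5 (mod 13).
  i = 2 (α = 2): (2−10)(2−7)(2−12)(2−8) = (−8)·(−5)·(−10)·(−6) = 2400 ≡ 8, so v_2 = 8^{−1} = 5 (mod 13).
  i = 3 (α = 7): (7−10)(7−2)(7−12)(7−8) = (−3)·5·(−5)·(−1) = −75 ≡ 3, so v_3 = 3^{−1} = 9 (mod 13).
  i = 4 (α = 12): (12−10)(12−2)(12−7)(12−8) = 2·10·5·4 = 400 ≡ 10, so v_4 = 10^{−1} = 4 (mod 13).
  i = 5 (α = 8): (8−10)(8−2)(8−7)(8−12) = (−2)·6·1·(−4) = 48 ≡ 9, so v_5 = 9^{−1} = 3 (mod 13).
  v = [5, 5, 9, 4, 3].
Step 2: syndromes of r = [12, 11, 0, 7, 4] (all sums mod 13).
  S_0 = Σ v_i r_i = 5·12 + 5·11 + 9·0 + 4·7 + 3·4 = 155 ≡ 12.
  S_1 = Σ v_i α_i r_i = 5·10·12 + 5·2·11 + 9·7·0 + 4·12·7 + 3·8·4 = 1142 ≡ 11.
  α_i^2 mod 13 = [9, 4, 10, 1, 12].
  S_2 = Σ v_i α_i^2 r_i = 5·9·12 + 5·4·11 + 9·10·0 + 4·1·7 + 3·12·4 = 932 ≡ 9.
  S = (12, 11, 9) ≠ 0, so r is not a codeword (an error is present).
Step 3: locate the error. For a single error e at position i, S_ℓ = v_i·e·α_i^ℓ, so α_err = S_1/S_0.
  S_0^{−1} = 12^{−1} = 12 (mod 13), so α_err = 11·12 = 132 ≡ 2 = α_2. Error position i = 2.
  Consistency check: S_2/S_1 = 9·6 = 54 ≡ 2 = α_err ✓ (single-error assumption holds).
Step 4: error magnitude e = S_0/v_2 = S_0·∏_{j≠2}(α_2 − α_j) = 12·8 = 96 ≡ 5 (mod 13).
Step 5: correct position 2: c_2 = r_2 − e = 11 − 5 ≡ 6 (mod 13). Hence c = [12, 6, 0, 7, 4].
  Check: interpolating c through the α_i gives m(x) = 11 + 4·x (degree < 2) with m(α_i) = c_i for every i, so c is indeed a codeword.


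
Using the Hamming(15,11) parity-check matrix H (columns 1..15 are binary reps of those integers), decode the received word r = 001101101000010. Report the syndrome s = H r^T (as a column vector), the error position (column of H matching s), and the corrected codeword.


s = (0, 0, 0, 1)^T, error position = 1, corrected codeword c = 101101101000010

Compute s = H r^T mod 2 one row at a time:
  s_1 = 0 + 1 + 0 + 0 + 0 + 0 + 1 + 0 = 2 ≡ 0 (mod 2).
  s_2 = 1 + 0 + 1 + 1 + 0 + 0 + 1 + 0 = 4 ≡ 0 (mod 2).
  s_3 = 0 + 1 + 1 + 1 + 0 + 0 + 1 + 0 = 4 ≡ 0 (mod 2).
  s_4 = 0 + 1 + 0 + 1 + 1 + 0 + 0 + 0 = 3 ≡ 1 (mod 2).
s = (0, 0, 0, 1)^T — this equals column 1 of H (binary 0001), so error is at position 1.
Correct: flip bit 1 of r = 001101101000010 to get c = 101101101000010.


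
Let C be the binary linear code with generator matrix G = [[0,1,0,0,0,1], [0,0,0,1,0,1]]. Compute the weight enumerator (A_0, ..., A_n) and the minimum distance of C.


Weight distribution: A_0 = 1, A_2 = 3. Minimum distance d = 2.

Enumerate all 2^2 = 4 messages m ∈ F_2^2.
For each, compute codeword c = mG in F_2^6, then tally its weight.
  m = 00 → c = 000000, weight = 0.
  m = 10 → c = 010001, weight = 2.
  m = 01 → c = 000101, weight = 2.
  m = 11 → c = 010100, weight = 2.
Tally weights:
  weight 0: 1 codewords.
  weight 2: 3 codewords.
Minimum distance d = smallest w > 0 with A_w > 0 = 2.
Sanity: Σ A_w = 4 = 2^2 = 4 ✓.


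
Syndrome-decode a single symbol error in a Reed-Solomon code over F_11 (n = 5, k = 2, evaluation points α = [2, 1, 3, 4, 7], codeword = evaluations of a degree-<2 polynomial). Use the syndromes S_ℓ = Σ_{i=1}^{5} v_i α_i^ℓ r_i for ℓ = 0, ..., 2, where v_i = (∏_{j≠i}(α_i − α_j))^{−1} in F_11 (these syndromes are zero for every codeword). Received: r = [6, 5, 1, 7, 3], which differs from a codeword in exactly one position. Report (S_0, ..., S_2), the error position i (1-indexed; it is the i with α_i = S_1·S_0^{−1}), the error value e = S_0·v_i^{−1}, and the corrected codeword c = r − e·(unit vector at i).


S = (9, 9, 9), error at position 2, error magnitude e = 5, c = [6, 0, 1, 7, 3].

Step 1: column multipliers v_i = (∏_{j≠i}(α_i − α_j))^{−1} mod 11.
  i = 1 (α = 2): (2−1)(2−3)(2−4)(2−7) = 1·(−1)·(−2)·(−5) = −10 ≡ 1, so v_1 = 1^{−1} = 1 (mod 11).
  i = 2 (α = 1): (1−2)(1−3)(1−4)(1−7) = (−1)·(−2)·(−3)·(−6) = 36 ≡ 3, so v_2 = 3^{−1} = 4 (mod 11).
  i = 3 (α = 3): (3−2)(3−1)(3−4)(3−7) = 1·2·(−1)·(−4) = 8 ≡ 8, so v_3 = 8^{−1} = 7 (mod 11).
  i = 4 (α = 4): (4−2)(4−1)(4−3)(4−7) = 2·3·1·(−3) = −18 ≡ 4, so v_4 = 4^{−1} = 3 (mod 11).
  i = 5 (α = 7): (7−2)(7−1)(7−3)(7−4) = 5·6·4·3 = 360 ≡ 8, so v_5 = 8^{−1} = 7 (mod 11).
  v = [1, 4, 7, 3, 7].
Step 2: syndromes of r = [6, 5, 1, 7, 3] (all sums mod 11).
  S_0 = Σ v_i r_i = 1·6 + 4·5 + 7·1 + 3·7 + 7·3 = 75 ≡ 9.
  S_1 = Σ v_i α_i r_i = 1·2·6 + 4·1·5 + 7·3·1 + 3·4·7 + 7·7·3 = 284 ≡ 9.
  α_i^2 mod 11 = [4, 1, 9, 5, 5].
  S_2 = Σ v_i α_i^2 r_i = 1·4·6 + 4·1·5 + 7·9·1 + 3·5·7 + 7·5·3 = 317 ≡ 9.
  S = (9, 9, 9) ≠ 0, so r is not a codeword (an error is present).
Step 3: locate the error. For a single error e at position i, S_ℓ = v_i·e·α_i^ℓ, so α_err = S_1/S_0.
  S_0^{−1} = 9^{−1} = 5 (mod 11), so α_err = 9·5 = 45 ≡ 1 = α_2. Error position i = 2.
  Consistency check: S_2/S_1 = 9·5 = 45 ≡ 1 = α_err ✓ (single-error assumption holds).
Step 4: error magnitude e = S_0/v_2 = S_0·∏_{j≠2}(α_2 − α_j) = 9·3 = 27 ≡ 5 (mod 11).
Step 5: correct position 2: c_2 = r_2 − e = 5 − 5 ≡ 0 (mod 11). Hence c = [6, 0, 1, 7, 3].
  Check: interpolating c through the α_i gives m(x) = 5 + 6·x (degree < 2) with m(α_i) = c_i for every i, so c is indeed a codeword.


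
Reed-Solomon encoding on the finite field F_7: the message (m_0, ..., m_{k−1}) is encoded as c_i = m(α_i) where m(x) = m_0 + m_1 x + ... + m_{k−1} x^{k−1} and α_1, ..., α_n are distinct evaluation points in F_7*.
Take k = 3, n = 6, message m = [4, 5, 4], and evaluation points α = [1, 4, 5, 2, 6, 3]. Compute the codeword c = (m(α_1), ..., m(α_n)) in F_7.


c = [6, 4, 3, 2, 3, 6]

Message polynomial: m(x) = 4 + 5·x + 4·x^2 (mod 7).
For each evaluation point α_i, compute m(α_i) mod 7:
  α_1 = 1: Horner steps 4 → 2 → 6, so m(1) = 6.
  α_2 = 4: Horner steps 4 → 0 → 4, so m(4) = 4.
  α_3 = 5: Horner steps 4 → 4 → 3, so m(5) = 3.
  α_4 = 2: Horner steps 4 → 6 → 2, so m(2) = 2.
  α_5 = 6: Horner steps 4 → 1 → 3, so m(6) = 3.
  α_6 = 3: Horner steps 4 → 3 → 6, so m(3) = 6.
Codeword c = [6, 4, 3, 2, 3, 6] ∈ F_7^6.


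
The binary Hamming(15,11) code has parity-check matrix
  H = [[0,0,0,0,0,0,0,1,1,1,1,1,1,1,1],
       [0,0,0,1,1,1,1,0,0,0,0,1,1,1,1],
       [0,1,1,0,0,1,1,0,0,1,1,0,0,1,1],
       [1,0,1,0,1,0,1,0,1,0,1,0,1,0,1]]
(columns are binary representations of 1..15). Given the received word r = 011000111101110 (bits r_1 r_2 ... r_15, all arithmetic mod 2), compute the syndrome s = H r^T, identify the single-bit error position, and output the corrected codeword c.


s = (0, 0, 1, 0)^T, error position = 2, corrected codeword c = 001000111101110

Compute s = H r^T mod 2 one row at a time:
  s_1 = 1 + 1 + 1 + 0 + 1 + 1 + 1 + 0 = 6 ≡ 0 (mod 2).
  s_2 = 0 + 0 + 0 + 1 + 1 + 1 + 1 + 0 = 4 ≡ 0 (mod 2).
  s_3 = 1 + 1 + 0 + 1 + 1 + 0 + 1 + 0 = 5 ≡ 1 (mod 2).
  s_4 = 0 + 1 + 0 + 1 + 1 + 0 + 1 + 0 = 4 ≡ 0 (mod 2).
s = (0, 0, 1, 0)^T — this equals column 2 of H (binary 0010), so error is at position 2.
Correct: flip bit 2 of r = 011000111101110 to get c = 001000111101110.


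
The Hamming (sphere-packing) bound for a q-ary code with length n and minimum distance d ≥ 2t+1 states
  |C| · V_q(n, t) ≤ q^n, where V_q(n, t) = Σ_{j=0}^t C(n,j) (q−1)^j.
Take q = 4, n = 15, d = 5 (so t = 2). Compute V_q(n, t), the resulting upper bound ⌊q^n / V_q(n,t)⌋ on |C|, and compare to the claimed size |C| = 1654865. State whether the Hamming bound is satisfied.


V_q(n, t) = 991, q^n = 1073741824, Hamming bound = 1083493, |C| = 1654865 > bound (violated).

Step 1: Compute V_q(n, t) = Σ_{j=0}^2 C(n, j) (q−1)^j.
  j = 0: C(15,0)·(3)^0 = 1·1 = 1.
  j = 1: C(15,1)·(3)^1 = 15·3 = 45.
  j = 2: C(15,2)·(3)^2 = 105·9 = 945.
  V_q(n, t) = 1 + 45 + 945 = 991.
Step 2: q^n = 4^15 = 1073741824.
Step 3: Hamming bound ⌊q^n / V_q(n,t)⌋ = ⌊1073741824/991⌋ = 1083493.
Step 4: Compare |C| = 1654865 to 1083493: violated.
The claimed |C| lies above the Hamming bound, so no 4-ary code of length 15 with d ≥ 5 can have 1654865 codewords.


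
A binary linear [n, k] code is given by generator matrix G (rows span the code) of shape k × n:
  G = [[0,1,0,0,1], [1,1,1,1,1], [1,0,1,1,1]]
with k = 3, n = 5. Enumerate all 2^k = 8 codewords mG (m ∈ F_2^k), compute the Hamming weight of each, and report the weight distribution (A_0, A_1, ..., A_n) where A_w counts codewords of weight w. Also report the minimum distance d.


Weight distribution: A_0 = 1, A_1 = 2, A_2 = 1, A_3 = 1, A_4 = 2, A_5 = 1. Minimum distance d = 1.

Enumerate all 2^3 = 8 messages m ∈ F_2^3.
For each, compute codeword c = mG in F_2^5, then tally its weight.
  m = 000 → c = 00000, weight = 0.
  m = 100 → c = 01001, weight = 2.
  m = 010 → c = 11111, weight = 5.
  m = 110 → c = 10110, weight = 3.
  m = 001 → c = 10111, weight = 4.
  m = 101 → c = 11110, weight = 4.
  m = 011 → c = 01000, weight = 1.
  m = 111 → c = 00001, weight = 1.
Tally weights:
  weight 0: 1 codewords.
  weight 1: 2 codewords.
  weight 2: 1 codewords.
  weight 3: 1 codewords.
  weight 4: 2 codewords.
  weight 5: 1 codewords.
Minimum distance d = smallest w > 0 with A_w > 0 = 1.
Sanity: Σ A_w = 8 = 2^3 = 8 ✓.


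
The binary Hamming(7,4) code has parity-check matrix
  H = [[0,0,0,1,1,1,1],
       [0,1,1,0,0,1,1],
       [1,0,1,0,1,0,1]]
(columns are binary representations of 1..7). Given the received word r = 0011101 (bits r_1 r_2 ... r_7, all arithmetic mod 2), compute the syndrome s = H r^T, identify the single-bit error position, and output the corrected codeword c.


s = (1, 0, 1)^T, error position = 5, corrected codeword c = 0011001

Compute s = H r^T mod 2 one row at a time:
  s_1 = 1 + 1 + 0 + 1 = 3 ≡ 1 (mod 2).
  s_2 = 0 + 1 + 0 + 1 = 2 ≡ 0 (mod 2).
  s_3 = 0 + 1 + 1 + 1 = 3 ≡ 1 (mod 2).
s = (1, 0, 1)^T — this equals column 5 of H (binary 101), so error is at position 5.
Correct: flip bit 5 of r = 0011101 to get c = 0011001.
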